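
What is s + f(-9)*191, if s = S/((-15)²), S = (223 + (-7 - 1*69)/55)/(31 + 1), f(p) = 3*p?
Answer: -680719937/132000 ≈ -5157.0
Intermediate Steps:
S = 12189/1760 (S = (223 + (-7 - 69)*(1/55))/32 = (223 - 76*1/55)*(1/32) = (223 - 76/55)*(1/32) = (12189/55)*(1/32) = 12189/1760 ≈ 6.9256)
s = 4063/132000 (s = 12189/(1760*((-15)²)) = (12189/1760)/225 = (12189/1760)*(1/225) = 4063/132000 ≈ 0.030780)
s + f(-9)*191 = 4063/132000 + (3*(-9))*191 = 4063/132000 - 27*191 = 4063/132000 - 5157 = -680719937/132000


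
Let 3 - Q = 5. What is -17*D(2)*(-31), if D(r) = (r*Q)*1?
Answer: -2108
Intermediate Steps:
Q = -2 (Q = 3 - 1*5 = 3 - 5 = -2)
D(r) = -2*r (D(r) = (r*(-2))*1 = -2*r*1 = -2*r)
-17*D(2)*(-31) = -(-34)*2*(-31) = -17*(-4)*(-31) = 68*(-31) = -2108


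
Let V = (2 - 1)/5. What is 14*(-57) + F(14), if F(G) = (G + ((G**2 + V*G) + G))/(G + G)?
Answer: -7899/10 ≈ -789.90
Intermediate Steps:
V = 1/5 (V = (1/5)*1 = 1/5 ≈ 0.20000)
F(G) = (G**2 + 11*G/5)/(2*G) (F(G) = (G + ((G**2 + G/5) + G))/(G + G) = (G + (G**2 + 6*G/5))/((2*G)) = (G**2 + 11*G/5)*(1/(2*G)) = (G**2 + 11*G/5)/(2*G))
14*(-57) + F(14) = 14*(-57) + (11/10 + (1/2)*14) = -798 + (11/10 + 7) = -798 + 81/10 = -7899/10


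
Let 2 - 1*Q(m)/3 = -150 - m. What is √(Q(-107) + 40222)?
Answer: √40357 ≈ 200.89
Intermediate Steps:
Q(m) = 456 + 3*m (Q(m) = 6 - 3*(-150 - m) = 6 + (450 + 3*m) = 456 + 3*m)
√(Q(-107) + 40222) = √((456 + 3*(-107)) + 40222) = √((456 - 321) + 40222) = √(135 + 40222) = √40357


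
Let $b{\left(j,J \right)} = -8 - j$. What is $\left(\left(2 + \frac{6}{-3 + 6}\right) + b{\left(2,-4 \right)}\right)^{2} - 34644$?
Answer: $-34608$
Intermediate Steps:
$\left(\left(2 + \frac{6}{-3 + 6}\right) + b{\left(2,-4 \right)}\right)^{2} - 34644 = \left(\left(2 + \frac{6}{-3 + 6}\right) - 10\right)^{2} - 34644 = \left(\left(2 + \frac{6}{3}\right) - 10\right)^{2} - 34644 = \left(\left(2 + 6 \cdot \frac{1}{3}\right) - 10\right)^{2} - 34644 = \left(\left(2 + 2\right) - 10\right)^{2} - 34644 = \left(4 - 10\right)^{2} - 34644 = \left(-6\right)^{2} - 34644 = 36 - 34644 = -34608$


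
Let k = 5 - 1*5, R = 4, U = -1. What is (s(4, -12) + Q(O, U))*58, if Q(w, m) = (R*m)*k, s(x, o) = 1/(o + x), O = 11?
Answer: -29/4 ≈ -7.2500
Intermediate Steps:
k = 0 (k = 5 - 5 = 0)
Q(w, m) = 0 (Q(w, m) = (4*m)*0 = 0)
(s(4, -12) + Q(O, U))*58 = (1/(-12 + 4) + 0)*58 = (1/(-8) + 0)*58 = (-1/8 + 0)*58 = -1/8*58 = -29/4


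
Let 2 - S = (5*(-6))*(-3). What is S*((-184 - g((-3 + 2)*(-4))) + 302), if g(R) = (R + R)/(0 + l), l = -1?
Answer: -11088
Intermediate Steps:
S = -88 (S = 2 - 5*(-6)*(-3) = 2 - (-30)*(-3) = 2 - 1*90 = 2 - 90 = -88)
g(R) = -2*R (g(R) = (R + R)/(0 - 1) = (2*R)/(-1) = (2*R)*(-1) = -2*R)
S*((-184 - g((-3 + 2)*(-4))) + 302) = -88*((-184 - (-2)*(-3 + 2)*(-4)) + 302) = -88*((-184 - (-2)*(-1*(-4))) + 302) = -88*((-184 - (-2)*4) + 302) = -88*((-184 - 1*(-8)) + 302) = -88*((-184 + 8) + 302) = -88*(-176 + 302) = -88*126 = -11088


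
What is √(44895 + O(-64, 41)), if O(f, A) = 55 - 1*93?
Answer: √44857 ≈ 211.79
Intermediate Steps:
O(f, A) = -38 (O(f, A) = 55 - 93 = -38)
√(44895 + O(-64, 41)) = √(44895 - 38) = √44857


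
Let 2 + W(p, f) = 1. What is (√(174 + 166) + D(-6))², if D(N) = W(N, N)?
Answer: 341 - 4*√85 ≈ 304.12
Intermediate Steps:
W(p, f) = -1 (W(p, f) = -2 + 1 = -1)
D(N) = -1
(√(174 + 166) + D(-6))² = (√(174 + 166) - 1)² = (√340 - 1)² = (2*√85 - 1)² = (-1 + 2*√85)²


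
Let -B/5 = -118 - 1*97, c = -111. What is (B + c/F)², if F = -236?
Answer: 64420023721/55696 ≈ 1.1566e+6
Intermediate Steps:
B = 1075 (B = -5*(-118 - 1*97) = -5*(-118 - 97) = -5*(-215) = 1075)
(B + c/F)² = (1075 - 111/(-236))² = (1075 - 111*(-1/236))² = (1075 + 111/236)² = (253811/236)² = 64420023721/55696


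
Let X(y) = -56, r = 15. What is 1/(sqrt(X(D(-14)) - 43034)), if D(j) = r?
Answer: -I*sqrt(43090)/43090 ≈ -0.0048174*I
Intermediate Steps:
D(j) = 15
1/(sqrt(X(D(-14)) - 43034)) = 1/(sqrt(-56 - 43034)) = 1/(sqrt(-43090)) = 1/(I*sqrt(43090)) = -I*sqrt(43090)/43090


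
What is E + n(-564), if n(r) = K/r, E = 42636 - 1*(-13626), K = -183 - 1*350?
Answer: 31732301/564 ≈ 56263.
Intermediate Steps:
K = -533 (K = -183 - 350 = -533)
E = 56262 (E = 42636 + 13626 = 56262)
n(r) = -533/r
E + n(-564) = 56262 - 533/(-564) = 56262 - 533*(-1/564) = 56262 + 533/564 = 31732301/564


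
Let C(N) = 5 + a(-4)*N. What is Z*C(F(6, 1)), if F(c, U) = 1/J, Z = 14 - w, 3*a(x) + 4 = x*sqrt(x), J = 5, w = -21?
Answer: 497/3 - 56*I/3 ≈ 165.67 - 18.667*I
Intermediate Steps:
a(x) = -4/3 + x**(3/2)/3 (a(x) = -4/3 + (x*sqrt(x))/3 = -4/3 + x**(3/2)/3)
Z = 35 (Z = 14 - 1*(-21) = 14 + 21 = 35)
F(c, U) = 1/5
C(N) = 5 + N*(-4/3 - 8*I/3) (C(N) = 5 + (-4/3 + (-4)**(3/2)/3)*N = 5 + (-4/3 + (-8*I)/3)*N = 5 + (-4/3 - 8*I/3)*N = 5 + N*(-4/3 - 8*I/3))
Z*C(F(6, 1)) = 35*(5 - 4/3*1/5*(1 + 2*I)) = 35*(5 + (-4/15 - 8*I/15)) = 35*(71/15 - 8*I/15) = 497/3 - 56*I/3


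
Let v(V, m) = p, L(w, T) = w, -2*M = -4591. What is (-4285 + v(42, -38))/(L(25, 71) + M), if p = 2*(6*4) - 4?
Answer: -8482/4641 ≈ -1.8276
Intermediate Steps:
M = 4591/2 (M = -½*(-4591) = 4591/2 ≈ 2295.5)
p = 44 (p = 2*24 - 4 = 48 - 4 = 44)
v(V, m) = 44
(-4285 + v(42, -38))/(L(25, 71) + M) = (-4285 + 44)/(25 + 4591/2) = -4241/4641/2 = -4241*2/4641 = -8482/4641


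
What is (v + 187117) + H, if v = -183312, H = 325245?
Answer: 329050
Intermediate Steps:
(v + 187117) + H = (-183312 + 187117) + 325245 = 3805 + 325245 = 329050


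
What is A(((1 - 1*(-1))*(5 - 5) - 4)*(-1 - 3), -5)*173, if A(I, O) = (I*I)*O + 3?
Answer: -220921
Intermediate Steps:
A(I, O) = 3 + O*I² (A(I, O) = I²*O + 3 = O*I² + 3 = 3 + O*I²)
A(((1 - 1*(-1))*(5 - 5) - 4)*(-1 - 3), -5)*173 = (3 - 5*(-1 - 3)²*((1 - 1*(-1))*(5 - 5) - 4)²)*173 = (3 - 5*16*((1 + 1)*0 - 4)²)*173 = (3 - 5*16*(2*0 - 4)²)*173 = (3 - 5*16*(0 - 4)²)*173 = (3 - 5*(-4*(-4))²)*173 = (3 - 5*16²)*173 = (3 - 5*256)*173 = (3 - 1280)*173 = -1277*173 = -220921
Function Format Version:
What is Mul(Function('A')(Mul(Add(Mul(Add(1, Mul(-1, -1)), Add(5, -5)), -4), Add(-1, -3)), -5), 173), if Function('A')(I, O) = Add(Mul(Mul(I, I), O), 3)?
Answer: -220921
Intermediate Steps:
Function('A')(I, O) = Add(3, Mul(O, Pow(I, 2))) (Function('A')(I, O) = Add(Mul(Pow(I, 2), O), 3) = Add(Mul(O, Pow(I, 2)), 3) = Add(3, Mul(O, Pow(I, 2))))
Mul(Function('A')(Mul(Add(Mul(Add(1, Mul(-1, -1)), Add(5, -5)), -4), Add(-1, -3)), -5), 173) = Mul(Add(3, Mul(-5, Pow(Mul(Add(Mul(Add(1, Mul(-1, -1)), Add(5, -5)), -4), Add(-1, -3)), 2))), 173) = Mul(Add(3, Mul(-5, Pow(Mul(Add(Mul(Add(1, 1), 0), -4), -4), 2))), 173) = Mul(Add(3, Mul(-5, Pow(Mul(Add(Mul(2, 0), -4), -4), 2))), 173) = Mul(Add(3, Mul(-5, Pow(Mul(Add(0, -4), -4), 2))), 173) = Mul(Add(3, Mul(-5, Pow(Mul(-4, -4), 2))), 173) = Mul(Add(3, Mul(-5, Pow(16, 2))), 173) = Mul(Add(3, Mul(-5, 256)), 173) = Mul(Add(3, -1280), 173) = Mul(-1277, 173) = -220921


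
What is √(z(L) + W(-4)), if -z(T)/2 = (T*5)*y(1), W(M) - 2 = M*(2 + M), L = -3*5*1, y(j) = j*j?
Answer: 4*√10 ≈ 12.649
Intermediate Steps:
y(j) = j²
L = -15 (L = -15*1 = -15)
W(M) = 2 + M*(2 + M)
z(T) = -10*T (z(T) = -2*T*5*1² = -2*5*T = -10*T)
√(z(L) + W(-4)) = √(-10*(-15) + (2 + (-4)² + 2*(-4))) = √(150 + (2 + 16 - 8)) = √(150 + 10) = √160 = 4*√10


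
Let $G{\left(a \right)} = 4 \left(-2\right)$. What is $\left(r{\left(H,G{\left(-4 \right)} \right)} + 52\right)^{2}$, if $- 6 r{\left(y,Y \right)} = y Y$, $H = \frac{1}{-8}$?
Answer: $\frac{96721}{36} \approx 2686.7$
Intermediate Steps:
$H = - \frac{1}{8} \approx -0.125$
$G{\left(a \right)} = -8$
$r{\left(y,Y \right)} = - \frac{Y y}{6}$ ($r{\left(y,Y \right)} = - \frac{y Y}{6} = - \frac{Y y}{6}$)
$\left(r{\left(H,G{\left(-4 \right)} \right)} + 52\right)^{2} = \left(\left(- \frac{1}{6}\right) \left(-8\right) \left(- \frac{1}{8}\right) + 52\right)^{2} = \left(- \frac{1}{6} + 52\right)^{2} = \left(\frac{311}{6}\right)^{2} = \frac{96721}{36}$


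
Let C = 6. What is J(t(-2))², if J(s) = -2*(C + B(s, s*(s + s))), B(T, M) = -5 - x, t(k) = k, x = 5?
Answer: 64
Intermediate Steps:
B(T, M) = -10 (B(T, M) = -5 - 1*5 = -5 - 5 = -10)
J(s) = 8 (J(s) = -2*(6 - 10) = -2*(-4) = 8)
J(t(-2))² = 8² = 64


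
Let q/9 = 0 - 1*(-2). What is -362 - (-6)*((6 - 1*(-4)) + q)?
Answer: -194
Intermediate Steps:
q = 18 (q = 9*(0 - 1*(-2)) = 9*(0 + 2) = 9*2 = 18)
-362 - (-6)*((6 - 1*(-4)) + q) = -362 - (-6)*((6 - 1*(-4)) + 18) = -362 - (-6)*((6 + 4) + 18) = -362 - (-6)*(10 + 18) = -362 - (-6)*28 = -362 - 1*(-168) = -362 + 168 = -194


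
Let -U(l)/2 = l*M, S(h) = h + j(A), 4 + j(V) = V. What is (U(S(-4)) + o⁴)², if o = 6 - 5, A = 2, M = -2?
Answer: 529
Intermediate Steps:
j(V) = -4 + V
S(h) = -2 + h (S(h) = h + (-4 + 2) = h - 2 = -2 + h)
o = 1
U(l) = 4*l (U(l) = -2*l*(-2) = -(-4)*l = 4*l)
(U(S(-4)) + o⁴)² = (4*(-2 - 4) + 1⁴)² = (4*(-6) + 1)² = (-24 + 1)² = (-23)² = 529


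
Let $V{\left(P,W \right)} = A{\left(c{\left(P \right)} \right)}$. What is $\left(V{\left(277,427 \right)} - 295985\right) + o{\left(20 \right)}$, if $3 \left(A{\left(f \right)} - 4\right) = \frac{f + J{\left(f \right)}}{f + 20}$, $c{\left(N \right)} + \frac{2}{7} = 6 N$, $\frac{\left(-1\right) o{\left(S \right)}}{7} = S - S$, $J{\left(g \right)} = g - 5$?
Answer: $- \frac{1161426863}{3924} \approx -2.9598 \cdot 10^{5}$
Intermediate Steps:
$J{\left(g \right)} = -5 + g$
$o{\left(S \right)} = 0$ ($o{\left(S \right)} = - 7 \left(S - S\right) = \left(-7\right) 0 = 0$)
$c{\left(N \right)} = - \frac{2}{7} + 6 N$
$A{\left(f \right)} = 4 + \frac{-5 + 2 f}{3 \left(20 + f\right)}$ ($A{\left(f \right)} = 4 + \frac{\left(f + \left(-5 + f\right)\right) \frac{1}{f + 20}}{3} = 4 + \frac{\left(-5 + 2 f\right) \frac{1}{20 + f}}{3} = 4 + \frac{\frac{1}{20 + f} \left(-5 + 2 f\right)}{3} = 4 + \frac{-5 + 2 f}{3 \left(20 + f\right)}$)
$V{\left(P,W \right)} = \frac{231 + 84 P}{3 \left(\frac{138}{7} + 6 P\right)}$ ($V{\left(P,W \right)} = \frac{235 + 14 \left(- \frac{2}{7} + 6 P\right)}{3 \left(20 + \left(- \frac{2}{7} + 6 P\right)\right)} = \frac{235 + \left(-4 + 84 P\right)}{3 \left(\frac{138}{7} + 6 P\right)} = \frac{231 + 84 P}{3 \left(\frac{138}{7} + 6 P\right)}$)
$\left(V{\left(277,427 \right)} - 295985\right) + o{\left(20 \right)} = \left(\frac{49 \left(11 + 4 \cdot 277\right)}{6 \left(23 + 7 \cdot 277\right)} - 295985\right) + 0 = \left(\frac{49 \left(11 + 1108\right)}{6 \left(23 + 1939\right)} - 295985\right) + 0 = \left(\frac{49}{6} \cdot \frac{1}{1962} \cdot 1119 - 295985\right) + 0 = \left(\frac{18277}{3924} - 295985\right) + 0 = - \frac{1161426863}{3924} + 0 = - \frac{1161426863}{3924}$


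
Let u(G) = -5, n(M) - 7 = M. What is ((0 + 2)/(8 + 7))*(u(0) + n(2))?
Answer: 8/15 ≈ 0.53333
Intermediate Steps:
n(M) = 7 + M
((0 + 2)/(8 + 7))*(u(0) + n(2)) = ((0 + 2)/(8 + 7))*(-5 + (7 + 2)) = (2/15)*(-5 + 9) = (2*(1/15))*4 = (2/15)*4 = 8/15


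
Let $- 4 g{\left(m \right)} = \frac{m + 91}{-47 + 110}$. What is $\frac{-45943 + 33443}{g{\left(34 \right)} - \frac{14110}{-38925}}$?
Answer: $\frac{908250000}{9703} \approx 93605.0$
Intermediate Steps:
$g{\left(m \right)} = - \frac{13}{36} - \frac{m}{252}$ ($g{\left(m \right)} = - \frac{\left(m + 91\right) \frac{1}{-47 + 110}}{4} = - \frac{\left(91 + m\right) \frac{1}{63}}{4} = - \frac{\frac{13}{9} + \frac{m}{63}}{4} = - \frac{13}{36} - \frac{m}{252}$)
$\frac{-45943 + 33443}{g{\left(34 \right)} - \frac{14110}{-38925}} = \frac{-45943 + 33443}{\left(- \frac{13}{36} - \frac{17}{126}\right) - \frac{14110}{-38925}} = - \frac{12500}{\left(- \frac{13}{36} - \frac{17}{126}\right) - - \frac{2822}{7785}} = - \frac{12500}{- \frac{125}{252} + \frac{2822}{7785}} = - \frac{12500}{- \frac{9703}{72660}} = \left(-12500\right) \left(- \frac{72660}{9703}\right) = \frac{908250000}{9703}$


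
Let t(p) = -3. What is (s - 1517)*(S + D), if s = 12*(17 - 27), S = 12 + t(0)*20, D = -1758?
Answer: 2956422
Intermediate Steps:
S = -48 (S = 12 - 3*20 = 12 - 60 = -48)
s = -120 (s = 12*(-10) = -120)
(s - 1517)*(S + D) = (-120 - 1517)*(-48 - 1758) = -1637*(-1806) = 2956422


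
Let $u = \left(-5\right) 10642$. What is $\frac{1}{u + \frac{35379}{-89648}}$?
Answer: $- \frac{89648}{4770205459} \approx -1.8793 \cdot 10^{-5}$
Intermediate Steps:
$u = -53210$
$\frac{1}{u + \frac{35379}{-89648}} = \frac{1}{-53210 + \frac{35379}{-89648}} = \frac{1}{-53210 + 35379 \left(- \frac{1}{89648}\right)} = \frac{1}{-53210 - \frac{35379}{89648}} = \frac{1}{- \frac{4770205459}{89648}} = - \frac{89648}{4770205459}$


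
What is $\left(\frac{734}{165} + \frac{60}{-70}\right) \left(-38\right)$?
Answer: $- \frac{157624}{1155} \approx -136.47$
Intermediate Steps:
$\left(\frac{734}{165} + \frac{60}{-70}\right) \left(-38\right) = \left(734 \cdot \frac{1}{165} + 60 \left(- \frac{1}{70}\right)\right) \left(-38\right) = \left(\frac{734}{165} - \frac{6}{7}\right) \left(-38\right) = \frac{4148}{1155} \left(-38\right) = - \frac{157624}{1155}$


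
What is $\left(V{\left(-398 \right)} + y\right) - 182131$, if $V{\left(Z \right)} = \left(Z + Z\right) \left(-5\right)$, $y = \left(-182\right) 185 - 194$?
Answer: $-212015$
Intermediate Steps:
$y = -33864$ ($y = -33670 - 194 = -33864$)
$V{\left(Z \right)} = - 10 Z$ ($V{\left(Z \right)} = 2 Z \left(-5\right) = - 10 Z$)
$\left(V{\left(-398 \right)} + y\right) - 182131 = \left(\left(-10\right) \left(-398\right) - 33864\right) - 182131 = \left(3980 - 33864\right) - 182131 = -29884 - 182131 = -212015$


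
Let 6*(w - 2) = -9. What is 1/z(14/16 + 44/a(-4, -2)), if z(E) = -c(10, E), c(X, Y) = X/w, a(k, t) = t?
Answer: -1/20 ≈ -0.050000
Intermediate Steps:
w = 1/2 (w = 2 + (1/6)*(-9) = 2 - 3/2 = 1/2 ≈ 0.50000)
c(X, Y) = 2*X (c(X, Y) = X/(1/2) = X*2 = 2*X)
z(E) = -20 (z(E) = -2*10 = -1*20 = -20)
1/z(14/16 + 44/a(-4, -2)) = 1/(-20) = -1/20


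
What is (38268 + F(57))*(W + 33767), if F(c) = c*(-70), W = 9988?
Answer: 1499833890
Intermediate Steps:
F(c) = -70*c
(38268 + F(57))*(W + 33767) = (38268 - 70*57)*(9988 + 33767) = (38268 - 3990)*43755 = 34278*43755 = 1499833890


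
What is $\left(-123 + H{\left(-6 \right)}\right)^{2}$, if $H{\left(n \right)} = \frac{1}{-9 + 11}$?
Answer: $\frac{60025}{4} \approx 15006.0$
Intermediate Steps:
$H{\left(n \right)} = \frac{1}{2}$
$\left(-123 + H{\left(-6 \right)}\right)^{2} = \left(-123 + \frac{1}{2}\right)^{2} = \left(- \frac{245}{2}\right)^{2} = \frac{60025}{4}$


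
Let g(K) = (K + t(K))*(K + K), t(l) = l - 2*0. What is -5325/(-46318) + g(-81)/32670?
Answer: 25732173/28022390 ≈ 0.91827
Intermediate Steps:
t(l) = l (t(l) = l + 0 = l)
g(K) = 4*K² (g(K) = (K + K)*(K + K) = (2*K)*(2*K) = 4*K²)
-5325/(-46318) + g(-81)/32670 = -5325/(-46318) + (4*(-81)²)/32670 = -5325*(-1/46318) + (4*6561)*(1/32670) = 5325/46318 + 26244*(1/32670) = 5325/46318 + 486/605 = 25732173/28022390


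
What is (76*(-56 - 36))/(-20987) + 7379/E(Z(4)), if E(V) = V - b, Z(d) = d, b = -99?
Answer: 155583249/2161661 ≈ 71.974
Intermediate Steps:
E(V) = 99 + V (E(V) = V - 1*(-99) = V + 99 = 99 + V)
(76*(-56 - 36))/(-20987) + 7379/E(Z(4)) = (76*(-56 - 36))/(-20987) + 7379/(99 + 4) = (76*(-92))*(-1/20987) + 7379/103 = -6992*(-1/20987) + 7379*(1/103) = 6992/20987 + 7379/103 = 155583249/2161661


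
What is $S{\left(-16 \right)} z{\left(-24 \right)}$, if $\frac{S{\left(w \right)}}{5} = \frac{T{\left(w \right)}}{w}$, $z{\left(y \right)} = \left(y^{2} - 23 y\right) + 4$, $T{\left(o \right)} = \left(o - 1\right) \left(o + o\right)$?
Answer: $-192440$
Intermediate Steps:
$T{\left(o \right)} = 2 o \left(-1 + o\right)$ ($T{\left(o \right)} = \left(-1 + o\right) 2 o = 2 o \left(-1 + o\right)$)
$z{\left(y \right)} = 4 + y^{2} - 23 y$
$S{\left(w \right)} = -10 + 10 w$ ($S{\left(w \right)} = 5 \frac{2 w \left(-1 + w\right)}{w} = 5 \left(-2 + 2 w\right) = -10 + 10 w$)
$S{\left(-16 \right)} z{\left(-24 \right)} = \left(-10 + 10 \left(-16\right)\right) \left(4 + \left(-24\right)^{2} - -552\right) = \left(-10 - 160\right) \left(4 + 576 + 552\right) = \left(-170\right) 1132 = -192440$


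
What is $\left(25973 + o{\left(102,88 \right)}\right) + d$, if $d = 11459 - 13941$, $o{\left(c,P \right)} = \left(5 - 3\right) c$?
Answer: $23695$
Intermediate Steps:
$o{\left(c,P \right)} = 2 c$
$d = -2482$ ($d = 11459 - 13941 = -2482$)
$\left(25973 + o{\left(102,88 \right)}\right) + d = \left(25973 + 2 \cdot 102\right) - 2482 = \left(25973 + 204\right) - 2482 = 26177 - 2482 = 23695$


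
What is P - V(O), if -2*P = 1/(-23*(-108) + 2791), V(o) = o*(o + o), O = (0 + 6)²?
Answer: -27345601/10550 ≈ -2592.0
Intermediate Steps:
O = 36 (O = 6² = 36)
V(o) = 2*o² (V(o) = o*(2*o) = 2*o²)
P = -1/10550 (P = -1/(2*(-23*(-108) + 2791)) = -1/(2*(2484 + 2791)) = -½/5275 = -½*1/5275 = -1/10550 ≈ -9.4787e-5)
P - V(O) = -1/10550 - 2*36² = -1/10550 - 2*1296 = -1/10550 - 1*2592 = -1/10550 - 2592 = -27345601/10550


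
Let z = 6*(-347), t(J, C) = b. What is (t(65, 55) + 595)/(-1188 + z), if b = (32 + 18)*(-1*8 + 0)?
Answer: -13/218 ≈ -0.059633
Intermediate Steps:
b = -400 (b = 50*(-8 + 0) = 50*(-8) = -400)
t(J, C) = -400
z = -2082
(t(65, 55) + 595)/(-1188 + z) = (-400 + 595)/(-1188 - 2082) = 195/(-3270) = 195*(-1/3270) = -13/218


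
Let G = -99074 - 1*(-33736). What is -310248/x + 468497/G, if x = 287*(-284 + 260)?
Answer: 101452241/2678858 ≈ 37.871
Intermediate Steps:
G = -65338 (G = -99074 + 33736 = -65338)
x = -6888 (x = 287*(-24) = -6888)
-310248/x + 468497/G = -310248/(-6888) + 468497/(-65338) = -310248*(-1/6888) + 468497*(-1/65338) = 12927/287 - 468497/65338 = 101452241/2678858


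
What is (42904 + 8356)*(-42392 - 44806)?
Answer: -4469769480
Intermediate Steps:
(42904 + 8356)*(-42392 - 44806) = 51260*(-87198) = -4469769480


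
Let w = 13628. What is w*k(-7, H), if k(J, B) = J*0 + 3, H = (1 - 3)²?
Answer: 40884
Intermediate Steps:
H = 4 (H = (-2)² = 4)
k(J, B) = 3 (k(J, B) = 0 + 3 = 3)
w*k(-7, H) = 13628*3 = 40884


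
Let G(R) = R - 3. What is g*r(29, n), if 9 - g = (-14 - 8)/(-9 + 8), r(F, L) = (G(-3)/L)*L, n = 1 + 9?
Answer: 78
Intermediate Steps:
G(R) = -3 + R
n = 10
r(F, L) = -6 (r(F, L) = ((-3 - 3)/L)*L = (-6/L)*L = -6)
g = -13 (g = 9 - (-14 - 8)/(-9 + 8) = 9 - (-22)/(-1) = 9 - (-22)*(-1) = 9 - 1*22 = 9 - 22 = -13)
g*r(29, n) = -13*(-6) = 78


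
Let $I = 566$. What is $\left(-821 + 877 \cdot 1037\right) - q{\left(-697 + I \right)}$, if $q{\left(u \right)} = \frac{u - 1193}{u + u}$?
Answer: $\frac{119029606}{131} \approx 9.0862 \cdot 10^{5}$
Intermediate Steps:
$q{\left(u \right)} = \frac{-1193 + u}{2 u}$
$\left(-821 + 877 \cdot 1037\right) - q{\left(-697 + I \right)} = \left(-821 + 877 \cdot 1037\right) - \frac{-1193 + \left(-697 + 566\right)}{2 \left(-697 + 566\right)} = \left(-821 + 909449\right) - \frac{-1193 - 131}{2 \left(-131\right)} = 908628 - \frac{1}{2} \left(- \frac{1}{131}\right) \left(-1324\right) = 908628 - \frac{662}{131} = \frac{119029606}{131}$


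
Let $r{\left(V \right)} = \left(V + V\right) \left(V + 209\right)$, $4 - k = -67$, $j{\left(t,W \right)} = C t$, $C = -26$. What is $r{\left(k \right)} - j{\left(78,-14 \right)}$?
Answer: $41788$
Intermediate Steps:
$j{\left(t,W \right)} = - 26 t$
$k = 71$ ($k = 4 - -67 = 4 + 67 = 71$)
$r{\left(V \right)} = 2 V \left(209 + V\right)$
$r{\left(k \right)} - j{\left(78,-14 \right)} = 2 \cdot 71 \left(209 + 71\right) - \left(-26\right) 78 = 2 \cdot 71 \cdot 280 - -2028 = 39760 + 2028 = 41788$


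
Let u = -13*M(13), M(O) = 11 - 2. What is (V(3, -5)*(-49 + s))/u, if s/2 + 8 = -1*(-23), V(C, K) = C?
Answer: 19/39 ≈ 0.48718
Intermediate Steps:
M(O) = 9
s = 30 (s = -16 + 2*(-1*(-23)) = -16 + 2*23 = -16 + 46 = 30)
u = -117 (u = -13*9 = -117)
(V(3, -5)*(-49 + s))/u = (3*(-49 + 30))/(-117) = (3*(-19))*(-1/117) = -57*(-1/117) = 19/39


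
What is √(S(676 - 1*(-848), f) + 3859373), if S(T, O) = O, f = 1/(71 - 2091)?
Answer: √3936946396795/1010 ≈ 1964.5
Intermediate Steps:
f = -1/2020 (f = 1/(-2020) = -1/2020 ≈ -0.00049505)
√(S(676 - 1*(-848), f) + 3859373) = √(-1/2020 + 3859373) = √(7795933459/2020) = √3936946396795/1010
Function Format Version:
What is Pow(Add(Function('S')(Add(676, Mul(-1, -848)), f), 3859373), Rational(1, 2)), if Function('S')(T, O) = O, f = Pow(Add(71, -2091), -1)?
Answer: Mul(Rational(1, 1010), Pow(3936946396795, Rational(1, 2))) ≈ 1964.5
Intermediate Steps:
f = Rational(-1, 2020) (f = Pow(-2020, -1) = Rational(-1, 2020) ≈ -0.00049505)
Pow(Add(Function('S')(Add(676, Mul(-1, -848)), f), 3859373), Rational(1, 2)) = Pow(Add(Rational(-1, 2020), 3859373), Rational(1, 2)) = Pow(Rational(7795933459, 2020), Rational(1, 2)) = Mul(Rational(1, 1010), Pow(3936946396795, Rational(1, 2)))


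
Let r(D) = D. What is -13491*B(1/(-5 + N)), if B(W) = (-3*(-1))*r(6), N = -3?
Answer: -242838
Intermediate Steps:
B(W) = 18 (B(W) = -3*(-1)*6 = 3*6 = 18)
-13491*B(1/(-5 + N)) = -13491*18 = -242838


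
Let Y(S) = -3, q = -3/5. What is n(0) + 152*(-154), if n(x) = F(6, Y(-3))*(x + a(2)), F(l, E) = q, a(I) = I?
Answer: -117046/5 ≈ -23409.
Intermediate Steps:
q = -⅗ (q = -3*⅕ = -⅗ ≈ -0.60000)
F(l, E) = -⅗
n(x) = -6/5 - 3*x/5 (n(x) = -3*(x + 2)/5 = -3*(2 + x)/5 = -6/5 - 3*x/5)
n(0) + 152*(-154) = (-6/5 - ⅗*0) + 152*(-154) = (-6/5 + 0) - 23408 = -6/5 - 23408 = -117046/5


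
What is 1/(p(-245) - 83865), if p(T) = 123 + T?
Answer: -1/83987 ≈ -1.1907e-5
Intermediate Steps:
1/(p(-245) - 83865) = 1/((123 - 245) - 83865) = 1/(-122 - 83865) = 1/(-83987) = -1/83987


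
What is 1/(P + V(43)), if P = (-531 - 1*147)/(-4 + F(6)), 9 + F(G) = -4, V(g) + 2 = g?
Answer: 17/1375 ≈ 0.012364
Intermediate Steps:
V(g) = -2 + g
F(G) = -13 (F(G) = -9 - 4 = -13)
P = 678/17 (P = (-531 - 1*147)/(-4 - 13) = (-531 - 147)/(-17) = -1/17*(-678) = 678/17 ≈ 39.882)
1/(P + V(43)) = 1/(678/17 + (-2 + 43)) = 1/(678/17 + 41) = 1/(1375/17) = 17/1375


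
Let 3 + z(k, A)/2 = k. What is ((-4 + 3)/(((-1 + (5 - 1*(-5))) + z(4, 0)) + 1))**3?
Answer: -1/1728 ≈ -0.00057870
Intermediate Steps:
z(k, A) = -6 + 2*k
((-4 + 3)/(((-1 + (5 - 1*(-5))) + z(4, 0)) + 1))**3 = ((-4 + 3)/(((-1 + (5 - 1*(-5))) + (-6 + 2*4)) + 1))**3 = (-1/(((-1 + (5 + 5)) + (-6 + 8)) + 1))**3 = (-1/(((-1 + 10) + 2) + 1))**3 = (-1/((9 + 2) + 1))**3 = (-1/(11 + 1))**3 = (-1/12)**3 = -1/1728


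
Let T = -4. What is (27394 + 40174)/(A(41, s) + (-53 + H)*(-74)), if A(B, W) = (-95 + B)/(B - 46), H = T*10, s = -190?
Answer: 21115/2154 ≈ 9.8027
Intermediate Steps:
H = -40 (H = -4*10 = -40)
A(B, W) = (-95 + B)/(-46 + B)
(27394 + 40174)/(A(41, s) + (-53 + H)*(-74)) = (27394 + 40174)/((-95 + 41)/(-46 + 41) + (-53 - 40)*(-74)) = 67568/(-54/(-5) - 93*(-74)) = 67568/(-⅕*(-54) + 6882) = 67568/(54/5 + 6882) = 67568/(34464/5) = 67568*(5/34464) = 21115/2154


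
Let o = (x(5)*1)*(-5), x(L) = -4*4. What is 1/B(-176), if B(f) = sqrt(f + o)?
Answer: -I*sqrt(6)/24 ≈ -0.10206*I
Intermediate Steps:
x(L) = -16
o = 80 (o = -16*1*(-5) = -16*(-5) = 80)
B(f) = sqrt(80 + f) (B(f) = sqrt(f + 80) = sqrt(80 + f))
1/B(-176) = 1/(sqrt(80 - 176)) = 1/(sqrt(-96)) = 1/(4*I*sqrt(6)) = -I*sqrt(6)/24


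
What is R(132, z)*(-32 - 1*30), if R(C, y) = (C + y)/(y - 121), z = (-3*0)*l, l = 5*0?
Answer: 744/11 ≈ 67.636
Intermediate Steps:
l = 0
z = 0 (z = -3*0*0 = 0*0 = 0)
R(C, y) = (C + y)/(-121 + y)
R(132, z)*(-32 - 1*30) = ((132 + 0)/(-121 + 0))*(-32 - 1*30) = (132/(-121))*(-32 - 30) = -1/121*132*(-62) = -12/11*(-62) = 744/11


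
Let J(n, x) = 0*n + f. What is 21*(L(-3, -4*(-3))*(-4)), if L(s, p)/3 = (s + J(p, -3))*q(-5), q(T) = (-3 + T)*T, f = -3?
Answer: 60480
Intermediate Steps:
q(T) = T*(-3 + T)
J(n, x) = -3 (J(n, x) = 0*n - 3 = 0 - 3 = -3)
L(s, p) = -360 + 120*s (L(s, p) = 3*((s - 3)*(-5*(-3 - 5))) = 3*((-3 + s)*(-5*(-8))) = 3*((-3 + s)*40) = 3*(-120 + 40*s) = -360 + 120*s)
21*(L(-3, -4*(-3))*(-4)) = 21*((-360 + 120*(-3))*(-4)) = 21*((-360 - 360)*(-4)) = 21*(-720*(-4)) = 21*2880 = 60480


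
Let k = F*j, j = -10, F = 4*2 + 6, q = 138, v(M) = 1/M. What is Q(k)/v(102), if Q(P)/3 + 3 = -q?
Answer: -43146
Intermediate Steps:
F = 14 (F = 8 + 6 = 14)
k = -140 (k = 14*(-10) = -140)
Q(P) = -423 (Q(P) = -9 + 3*(-1*138) = -9 + 3*(-138) = -9 - 414 = -423)
Q(k)/v(102) = -423/(1/102) = -423/1/102 = -423*102 = -43146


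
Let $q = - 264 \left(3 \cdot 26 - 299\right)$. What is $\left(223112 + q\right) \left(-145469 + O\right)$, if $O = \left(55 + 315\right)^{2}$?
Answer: $-2411796464$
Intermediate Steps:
$O = 136900$ ($O = 370^{2} = 136900$)
$q = 58344$ ($q = - 264 \left(78 - 299\right) = \left(-264\right) \left(-221\right) = 58344$)
$\left(223112 + q\right) \left(-145469 + O\right) = \left(223112 + 58344\right) \left(-145469 + 136900\right) = 281456 \left(-8569\right) = -2411796464$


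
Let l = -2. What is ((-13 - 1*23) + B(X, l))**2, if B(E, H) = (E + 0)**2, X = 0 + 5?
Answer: 121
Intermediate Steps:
X = 5
B(E, H) = E**2
((-13 - 1*23) + B(X, l))**2 = ((-13 - 1*23) + 5**2)**2 = ((-13 - 23) + 25)**2 = (-36 + 25)**2 = (-11)**2 = 121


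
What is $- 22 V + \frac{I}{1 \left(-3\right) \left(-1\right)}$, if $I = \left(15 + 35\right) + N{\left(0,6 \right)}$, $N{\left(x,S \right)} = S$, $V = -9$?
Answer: $\frac{650}{3} \approx 216.67$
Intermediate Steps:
$I = 56$ ($I = \left(15 + 35\right) + 6 = 50 + 6 = 56$)
$- 22 V + \frac{I}{1 \left(-3\right) \left(-1\right)} = \left(-22\right) \left(-9\right) + \frac{56}{1 \left(-3\right) \left(-1\right)} = 198 + \frac{56}{\left(-3\right) \left(-1\right)} = 198 + \frac{56}{3} = \frac{650}{3}$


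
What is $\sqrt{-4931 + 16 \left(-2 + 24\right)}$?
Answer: $i \sqrt{4579} \approx 67.668 i$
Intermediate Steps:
$\sqrt{-4931 + 16 \left(-2 + 24\right)} = \sqrt{-4931 + 16 \cdot 22} = \sqrt{-4931 + 352} = \sqrt{-4579} = i \sqrt{4579}$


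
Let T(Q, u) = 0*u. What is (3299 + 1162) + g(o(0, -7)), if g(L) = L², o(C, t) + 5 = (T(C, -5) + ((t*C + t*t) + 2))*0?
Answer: 4486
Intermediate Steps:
T(Q, u) = 0
o(C, t) = -5 (o(C, t) = -5 + (0 + ((t*C + t*t) + 2))*0 = -5 + (0 + ((C*t + t²) + 2))*0 = -5 + (0 + ((t² + C*t) + 2))*0 = -5 + (0 + (2 + t² + C*t))*0 = -5 + (2 + t² + C*t)*0 = -5 + 0 = -5)
(3299 + 1162) + g(o(0, -7)) = (3299 + 1162) + (-5)² = 4461 + 25 = 4486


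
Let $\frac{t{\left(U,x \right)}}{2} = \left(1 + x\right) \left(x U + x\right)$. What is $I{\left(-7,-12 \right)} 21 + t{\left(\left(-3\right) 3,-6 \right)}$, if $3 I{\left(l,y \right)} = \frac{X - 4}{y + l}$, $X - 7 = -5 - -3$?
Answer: $- \frac{9127}{19} \approx -480.37$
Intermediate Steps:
$X = 5$ ($X = 7 - 2 = 5$)
$t{\left(U,x \right)} = 2 \left(1 + x\right) \left(x + U x\right)$ ($t{\left(U,x \right)} = 2 \left(1 + x\right) \left(x U + x\right) = 2 \left(1 + x\right) \left(U x + x\right) = 2 \left(1 + x\right) \left(x + U x\right)$)
$I{\left(l,y \right)} = \frac{1}{3 \left(l + y\right)}$ ($I{\left(l,y \right)} = \frac{\left(5 - 4\right) \frac{1}{y + l}}{3} = \frac{1 \frac{1}{l + y}}{3} = \frac{1}{3 \left(l + y\right)}$)
$I{\left(-7,-12 \right)} 21 + t{\left(\left(-3\right) 3,-6 \right)} = \frac{1}{3 \left(-7 - 12\right)} 21 + 2 \left(-6\right) \left(1 - 9 - 6 + \left(-3\right) 3 \left(-6\right)\right) = \frac{1}{3 \left(-19\right)} 21 + 2 \left(-6\right) \left(1 - 9 - 6 - -54\right) = \frac{1}{3} \left(- \frac{1}{19}\right) 21 + 2 \left(-6\right) \left(1 - 9 - 6 + 54\right) = \left(- \frac{1}{57}\right) 21 + 2 \left(-6\right) 40 = - \frac{7}{19} - 480 = - \frac{9127}{19}$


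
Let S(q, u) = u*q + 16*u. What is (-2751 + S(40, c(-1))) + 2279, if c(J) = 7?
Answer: -80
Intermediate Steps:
S(q, u) = 16*u + q*u (S(q, u) = q*u + 16*u = 16*u + q*u)
(-2751 + S(40, c(-1))) + 2279 = (-2751 + 7*(16 + 40)) + 2279 = (-2751 + 7*56) + 2279 = (-2751 + 392) + 2279 = -2359 + 2279 = -80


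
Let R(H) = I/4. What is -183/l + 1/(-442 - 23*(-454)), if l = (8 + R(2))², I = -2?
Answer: -3434051/1055550 ≈ -3.2533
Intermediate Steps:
R(H) = -½ (R(H) = -2/4 = -2*¼ = -½)
l = 225/4 (l = (8 - ½)² = (15/2)² = 225/4 ≈ 56.250)
-183/l + 1/(-442 - 23*(-454)) = -183/225/4 + 1/(-442 - 23*(-454)) = -183*4/225 - 1/454/(-465) = -244/75 - 1/465*(-1/454) = -244/75 + 1/211110 = -3434051/1055550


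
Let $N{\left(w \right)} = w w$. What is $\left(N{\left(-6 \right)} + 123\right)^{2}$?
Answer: $25281$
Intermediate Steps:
$N{\left(w \right)} = w^{2}$
$\left(N{\left(-6 \right)} + 123\right)^{2} = \left(\left(-6\right)^{2} + 123\right)^{2} = \left(36 + 123\right)^{2} = 159^{2} = 25281$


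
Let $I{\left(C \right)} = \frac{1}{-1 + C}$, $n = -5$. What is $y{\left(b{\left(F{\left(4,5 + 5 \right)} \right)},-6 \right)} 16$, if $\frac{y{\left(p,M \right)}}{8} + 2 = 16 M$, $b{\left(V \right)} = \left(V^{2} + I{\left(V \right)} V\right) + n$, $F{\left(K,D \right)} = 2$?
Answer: $-12544$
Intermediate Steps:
$b{\left(V \right)} = -5 + V^{2} + \frac{V}{-1 + V}$ ($b{\left(V \right)} = \left(V^{2} + \frac{V}{-1 + V}\right) - 5 = -5 + V^{2} + \frac{V}{-1 + V}$)
$y{\left(p,M \right)} = -16 + 128 M$ ($y{\left(p,M \right)} = -16 + 8 \cdot 16 M = -16 + 128 M$)
$y{\left(b{\left(F{\left(4,5 + 5 \right)} \right)},-6 \right)} 16 = \left(-16 + 128 \left(-6\right)\right) 16 = \left(-16 - 768\right) 16 = \left(-784\right) 16 = -12544$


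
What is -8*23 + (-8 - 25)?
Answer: -217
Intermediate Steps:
-8*23 + (-8 - 25) = -184 - 33 = -217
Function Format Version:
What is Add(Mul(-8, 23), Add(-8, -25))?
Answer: -217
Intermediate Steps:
Add(Mul(-8, 23), Add(-8, -25)) = Add(-184, -33) = -217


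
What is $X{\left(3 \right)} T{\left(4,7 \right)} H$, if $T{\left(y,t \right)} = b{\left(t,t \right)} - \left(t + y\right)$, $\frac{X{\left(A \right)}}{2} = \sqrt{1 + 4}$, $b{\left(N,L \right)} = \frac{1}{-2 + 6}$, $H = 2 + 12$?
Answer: $- 301 \sqrt{5} \approx -673.06$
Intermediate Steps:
$H = 14$
$b{\left(N,L \right)} = \frac{1}{4}$
$X{\left(A \right)} = 2 \sqrt{5}$ ($X{\left(A \right)} = 2 \sqrt{1 + 4} = 2 \sqrt{5}$)
$T{\left(y,t \right)} = \frac{1}{4} - t - y$ ($T{\left(y,t \right)} = \frac{1}{4} - \left(t + y\right) = \frac{1}{4} - t - y$)
$X{\left(3 \right)} T{\left(4,7 \right)} H = 2 \sqrt{5} \left(\frac{1}{4} - 7 - 4\right) 14 = 2 \sqrt{5} \left(- \frac{43}{4}\right) 14 = - \frac{43 \sqrt{5}}{2} \cdot 14 = - 301 \sqrt{5}$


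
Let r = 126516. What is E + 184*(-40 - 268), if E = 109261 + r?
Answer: 179105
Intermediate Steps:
E = 235777 (E = 109261 + 126516 = 235777)
E + 184*(-40 - 268) = 235777 + 184*(-40 - 268) = 235777 + 184*(-308) = 235777 - 56672 = 179105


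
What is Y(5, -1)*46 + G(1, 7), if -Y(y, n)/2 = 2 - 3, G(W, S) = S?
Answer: 99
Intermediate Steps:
Y(y, n) = 2 (Y(y, n) = -2*(2 - 3) = -2*(-1) = 2)
Y(5, -1)*46 + G(1, 7) = 2*46 + 7 = 92 + 7 = 99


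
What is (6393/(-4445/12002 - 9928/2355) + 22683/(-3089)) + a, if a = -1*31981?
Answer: -13366559794773022/400408013959 ≈ -33382.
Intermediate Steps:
a = -31981
(6393/(-4445/12002 - 9928/2355) + 22683/(-3089)) + a = (6393/(-4445/12002 - 9928/2355) + 22683/(-3089)) - 31981 = (6393/(-4445*1/12002 - 9928*1/2355) + 22683*(-1/3089)) - 31981 = (6393/(-4445/12002 - 9928/2355) - 22683/3089) - 31981 = (6393/(-129623831/28264710) - 22683/3089) - 31981 = (6393*(-28264710/129623831) - 22683/3089) - 31981 = (-180696291030/129623831 - 22683/3089) - 31981 = -561111100350243/400408013959 - 31981 = -13366559794773022/400408013959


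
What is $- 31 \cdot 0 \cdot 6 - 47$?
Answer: $-47$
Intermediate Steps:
$- 31 \cdot 0 \cdot 6 - 47 = \left(-31\right) 0 - 47 = 0 - 47 = -47$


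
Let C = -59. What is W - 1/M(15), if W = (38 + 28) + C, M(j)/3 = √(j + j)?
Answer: 7 - √30/90 ≈ 6.9391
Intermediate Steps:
M(j) = 3*√2*√j (M(j) = 3*√(j + j) = 3*√(2*j) = 3*(√2*√j) = 3*√2*√j)
W = 7 (W = (38 + 28) - 59 = 66 - 59 = 7)
W - 1/M(15) = 7 - 1/(3*√2*√15) = 7 - 1/(3*√30) = 7 - √30/90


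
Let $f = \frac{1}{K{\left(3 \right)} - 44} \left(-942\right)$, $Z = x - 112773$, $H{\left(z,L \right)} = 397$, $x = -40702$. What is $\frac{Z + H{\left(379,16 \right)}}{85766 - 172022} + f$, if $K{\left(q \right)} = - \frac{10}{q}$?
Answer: $\frac{22124711}{1020696} \approx 21.676$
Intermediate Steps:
$Z = -153475$ ($Z = -40702 - 112773 = -153475$)
$f = \frac{1413}{71}$ ($f = \frac{1}{- \frac{10}{3} - 44} \left(-942\right) = \frac{1}{- \frac{142}{3}} \left(-942\right) = \left(- \frac{3}{142}\right) \left(-942\right) = \frac{1413}{71} \approx 19.901$)
$\frac{Z + H{\left(379,16 \right)}}{85766 - 172022} + f = \frac{-153475 + 397}{85766 - 172022} + \frac{1413}{71} = - \frac{153078}{-86256} + \frac{1413}{71} = \left(-153078\right) \left(- \frac{1}{86256}\right) + \frac{1413}{71} = \frac{25513}{14376} + \frac{1413}{71} = \frac{22124711}{1020696}$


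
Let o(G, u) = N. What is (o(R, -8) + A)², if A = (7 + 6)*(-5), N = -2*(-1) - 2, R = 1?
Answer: 4225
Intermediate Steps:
N = 0 (N = 2 - 2 = 0)
A = -65 (A = 13*(-5) = -65)
o(G, u) = 0
(o(R, -8) + A)² = (0 - 65)² = (-65)² = 4225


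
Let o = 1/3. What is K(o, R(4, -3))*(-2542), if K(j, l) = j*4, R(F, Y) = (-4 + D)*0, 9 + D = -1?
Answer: -10168/3 ≈ -3389.3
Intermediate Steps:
D = -10 (D = -9 - 1 = -10)
R(F, Y) = 0 (R(F, Y) = (-4 - 10)*0 = -14*0 = 0)
o = ⅓ ≈ 0.33333
K(j, l) = 4*j
K(o, R(4, -3))*(-2542) = (4*(⅓))*(-2542) = (4/3)*(-2542) = -10168/3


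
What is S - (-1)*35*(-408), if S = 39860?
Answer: 25580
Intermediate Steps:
S - (-1)*35*(-408) = 39860 - (-1)*35*(-408) = 39860 - (-1)*(-14280) = 39860 - 1*14280 = 39860 - 14280 = 25580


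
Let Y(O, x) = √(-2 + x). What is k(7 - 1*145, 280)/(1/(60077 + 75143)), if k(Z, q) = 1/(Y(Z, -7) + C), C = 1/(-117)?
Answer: -7910370/61601 - 2776539870*I/61601 ≈ -128.41 - 45073.0*I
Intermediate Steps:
C = -1/117 ≈ -0.0085470
k(Z, q) = 13689*(-1/117 - 3*I)/123202 (k(Z, q) = 1/(√(-2 - 7) - 1/117) = 1/(√(-9) - 1/117) = 1/(3*I - 1/117) = 1/(-1/117 + 3*I) = 13689*(-1/117 - 3*I)/123202)
k(7 - 1*145, 280)/(1/(60077 + 75143)) = (-117/123202 - 41067*I/123202)/(1/(60077 + 75143)) = (-117/123202 - 41067*I/123202)/(1/135220) = (-117/123202 - 41067*I/123202)*135220 = -7910370/61601 - 2776539870*I/61601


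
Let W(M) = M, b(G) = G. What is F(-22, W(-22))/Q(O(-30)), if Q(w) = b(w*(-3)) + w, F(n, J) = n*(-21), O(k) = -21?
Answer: 11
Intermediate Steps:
F(n, J) = -21*n
Q(w) = -2*w (Q(w) = w*(-3) + w = -3*w + w = -2*w)
F(-22, W(-22))/Q(O(-30)) = (-21*(-22))/((-2*(-21))) = 462/42 = 462*(1/42) = 11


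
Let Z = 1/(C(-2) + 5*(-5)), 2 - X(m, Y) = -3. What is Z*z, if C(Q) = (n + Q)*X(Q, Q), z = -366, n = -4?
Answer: 366/55 ≈ 6.6545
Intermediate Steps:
X(m, Y) = 5 (X(m, Y) = 2 - 1*(-3) = 2 + 3 = 5)
C(Q) = -20 + 5*Q (C(Q) = (-4 + Q)*5 = -20 + 5*Q)
Z = -1/55 (Z = 1/((-20 + 5*(-2)) + 5*(-5)) = 1/((-20 - 10) - 25) = 1/(-30 - 25) = 1/(-55) = -1/55 ≈ -0.018182)
Z*z = -1/55*(-366) = 366/55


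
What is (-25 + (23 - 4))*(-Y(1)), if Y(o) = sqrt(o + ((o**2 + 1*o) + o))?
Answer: 12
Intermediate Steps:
Y(o) = sqrt(o**2 + 3*o) (Y(o) = sqrt(o + ((o**2 + o) + o)) = sqrt(o + ((o + o**2) + o)) = sqrt(o + (o**2 + 2*o)) = sqrt(o**2 + 3*o))
(-25 + (23 - 4))*(-Y(1)) = (-25 + (23 - 4))*(-sqrt(1*(3 + 1))) = (-25 + 19)*(-sqrt(1*4)) = -(-6)*sqrt(4) = -(-6)*2 = -6*(-2) = 12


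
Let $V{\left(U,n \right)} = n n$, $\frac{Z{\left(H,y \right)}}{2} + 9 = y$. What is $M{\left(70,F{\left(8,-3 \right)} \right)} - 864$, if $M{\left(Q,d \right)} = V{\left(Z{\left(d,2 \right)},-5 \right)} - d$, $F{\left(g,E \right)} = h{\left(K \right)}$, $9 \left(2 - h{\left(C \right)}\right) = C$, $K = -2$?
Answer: $- \frac{7571}{9} \approx -841.22$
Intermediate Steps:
$h{\left(C \right)} = 2 - \frac{C}{9}$
$Z{\left(H,y \right)} = -18 + 2 y$
$F{\left(g,E \right)} = \frac{20}{9}$ ($F{\left(g,E \right)} = 2 - - \frac{2}{9} = 2 + \frac{2}{9} = \frac{20}{9}$)
$V{\left(U,n \right)} = n^{2}$
$M{\left(Q,d \right)} = 25 - d$ ($M{\left(Q,d \right)} = \left(-5\right)^{2} - d = 25 - d$)
$M{\left(70,F{\left(8,-3 \right)} \right)} - 864 = \left(25 - \frac{20}{9}\right) - 864 = \frac{205}{9} - 864 = - \frac{7571}{9}$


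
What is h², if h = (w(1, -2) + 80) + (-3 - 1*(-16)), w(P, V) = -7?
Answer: 7396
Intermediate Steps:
h = 86 (h = (-7 + 80) + (-3 - 1*(-16)) = 73 + (-3 + 16) = 73 + 13 = 86)
h² = 86² = 7396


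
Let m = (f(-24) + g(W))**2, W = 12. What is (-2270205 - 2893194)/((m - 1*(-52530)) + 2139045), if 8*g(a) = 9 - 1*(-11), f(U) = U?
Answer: -20653596/8768149 ≈ -2.3555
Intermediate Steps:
g(a) = 5/2 (g(a) = (9 - 1*(-11))/8 = (9 + 11)/8 = (1/8)*20 = 5/2)
m = 1849/4 (m = (-24 + 5/2)**2 = (-43/2)**2 = 1849/4 ≈ 462.25)
(-2270205 - 2893194)/((m - 1*(-52530)) + 2139045) = (-2270205 - 2893194)/((1849/4 - 1*(-52530)) + 2139045) = -5163399/((1849/4 + 52530) + 2139045) = -5163399/(211969/4 + 2139045) = -5163399/8768149/4 = -5163399*4/8768149 = -20653596/8768149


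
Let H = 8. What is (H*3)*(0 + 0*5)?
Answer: 0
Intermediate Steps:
(H*3)*(0 + 0*5) = (8*3)*(0 + 0*5) = 24*(0 + 0) = 24*0 = 0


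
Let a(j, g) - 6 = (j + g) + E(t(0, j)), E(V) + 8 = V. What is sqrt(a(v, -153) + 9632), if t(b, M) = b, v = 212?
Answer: sqrt(9689) ≈ 98.433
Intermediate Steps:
E(V) = -8 + V
a(j, g) = -2 + g + j (a(j, g) = 6 + ((j + g) + (-8 + 0)) = 6 + ((g + j) - 8) = 6 + (-8 + g + j) = -2 + g + j)
sqrt(a(v, -153) + 9632) = sqrt((-2 - 153 + 212) + 9632) = sqrt(57 + 9632) = sqrt(9689)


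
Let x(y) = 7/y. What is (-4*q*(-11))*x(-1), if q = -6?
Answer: 1848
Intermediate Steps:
(-4*q*(-11))*x(-1) = (-4*(-6)*(-11))*(7/(-1)) = (24*(-11))*(7*(-1)) = -264*(-7) = 1848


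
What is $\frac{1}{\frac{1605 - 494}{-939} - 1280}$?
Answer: $- \frac{939}{1203031} \approx -0.00078053$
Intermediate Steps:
$\frac{1}{\frac{1605 - 494}{-939} - 1280} = \frac{1}{1111 \left(- \frac{1}{939}\right) - 1280} = \frac{1}{- \frac{1111}{939} - 1280} = \frac{1}{- \frac{1203031}{939}} = - \frac{939}{1203031}$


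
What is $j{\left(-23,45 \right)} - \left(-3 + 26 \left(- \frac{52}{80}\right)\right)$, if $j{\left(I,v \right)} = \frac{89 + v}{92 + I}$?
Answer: $\frac{15071}{690} \approx 21.842$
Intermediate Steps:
$j{\left(I,v \right)} = \frac{89 + v}{92 + I}$
$j{\left(-23,45 \right)} - \left(-3 + 26 \left(- \frac{52}{80}\right)\right) = \frac{89 + 45}{92 - 23} - \left(-3 + 26 \left(- \frac{52}{80}\right)\right) = \frac{1}{69} \cdot 134 - \left(-3 + 26 \left(\left(-52\right) \frac{1}{80}\right)\right) = \frac{1}{69} \cdot 134 + \left(3 - - \frac{169}{10}\right) = \frac{134}{69} + \left(3 + \frac{169}{10}\right) = \frac{134}{69} + \frac{199}{10} = \frac{15071}{690}$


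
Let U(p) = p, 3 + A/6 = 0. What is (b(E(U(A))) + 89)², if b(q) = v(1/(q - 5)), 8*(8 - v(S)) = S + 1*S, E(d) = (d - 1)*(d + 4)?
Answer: 10255005289/1089936 ≈ 9408.8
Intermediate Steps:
A = -18 (A = -18 + 6*0 = -18 + 0 = -18)
E(d) = (-1 + d)*(4 + d)
v(S) = 8 - S/4 (v(S) = 8 - (S + 1*S)/8 = 8 - (S + S)/8 = 8 - S/4)
b(q) = 8 - 1/(4*(-5 + q)) (b(q) = 8 - 1/(4*(q - 5)) = 8 - 1/(4*(-5 + q)))
(b(E(U(A))) + 89)² = ((-161 + 32*(-4 + (-18)² + 3*(-18)))/(4*(-5 + (-4 + (-18)² + 3*(-18)))) + 89)² = ((-161 + 32*(-4 + 324 - 54))/(4*(-5 + (-4 + 324 - 54))) + 89)² = ((-161 + 32*266)/(4*(-5 + 266)) + 89)² = ((¼)*(-161 + 8512)/261 + 89)² = ((¼)*(1/261)*8351 + 89)² = (8351/1044 + 89)² = (101267/1044)² = 10255005289/1089936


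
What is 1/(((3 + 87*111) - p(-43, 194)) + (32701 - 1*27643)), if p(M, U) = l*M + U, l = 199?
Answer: 1/23081 ≈ 4.3326e-5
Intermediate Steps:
p(M, U) = U + 199*M (p(M, U) = 199*M + U = U + 199*M)
1/(((3 + 87*111) - p(-43, 194)) + (32701 - 1*27643)) = 1/(((3 + 87*111) - (194 + 199*(-43))) + (32701 - 1*27643)) = 1/(((3 + 9657) - (194 - 8557)) + (32701 - 27643)) = 1/((9660 - 1*(-8363)) + 5058) = 1/((9660 + 8363) + 5058) = 1/(18023 + 5058) = 1/23081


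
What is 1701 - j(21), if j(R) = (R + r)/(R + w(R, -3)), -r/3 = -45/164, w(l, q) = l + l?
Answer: 5857051/3444 ≈ 1700.7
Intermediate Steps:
w(l, q) = 2*l
r = 135/164 (r = -(-135)/164 = -3*(-45/164) = 135/164 ≈ 0.82317)
j(R) = (135/164 + R)/(3*R) (j(R) = (R + 135/164)/(R + 2*R) = (135/164 + R)/((3*R)) = (135/164 + R)*(1/(3*R)) = (135/164 + R)/(3*R))
1701 - j(21) = 1701 - (135 + 164*21)/(492*21) = 1701 - (135 + 3444)/(492*21) = 1701 - 3579/(492*21) = 1701 - 1*1193/3444 = 1701 - 1193/3444 = 5857051/3444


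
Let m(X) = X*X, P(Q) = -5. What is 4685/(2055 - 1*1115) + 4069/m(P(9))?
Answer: 788397/4700 ≈ 167.74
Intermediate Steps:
m(X) = X²
4685/(2055 - 1*1115) + 4069/m(P(9)) = 4685/(2055 - 1*1115) + 4069/((-5)²) = 4685/(2055 - 1115) + 4069/25 = 4685/940 + 4069*(1/25) = 4685*(1/940) + 4069/25 = 937/188 + 4069/25 = 788397/4700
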